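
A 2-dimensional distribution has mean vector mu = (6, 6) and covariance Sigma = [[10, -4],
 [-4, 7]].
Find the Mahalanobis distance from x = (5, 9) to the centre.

Step 1 — centre the observation: (x - mu) = (-1, 3).

Step 2 — invert Sigma. det(Sigma) = 10·7 - (-4)² = 54.
  Sigma^{-1} = (1/det) · [[d, -b], [-b, a]] = [[0.1296, 0.0741],
 [0.0741, 0.1852]].

Step 3 — form the quadratic (x - mu)^T · Sigma^{-1} · (x - mu):
  Sigma^{-1} · (x - mu) = (0.0926, 0.4815).
  (x - mu)^T · [Sigma^{-1} · (x - mu)] = (-1)·(0.0926) + (3)·(0.4815) = 1.3519.

Step 4 — take square root: d = √(1.3519) ≈ 1.1627.

d(x, mu) = √(1.3519) ≈ 1.1627


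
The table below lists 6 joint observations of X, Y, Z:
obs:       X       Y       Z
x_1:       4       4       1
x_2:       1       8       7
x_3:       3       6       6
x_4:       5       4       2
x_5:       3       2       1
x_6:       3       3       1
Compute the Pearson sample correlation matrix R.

Step 1 — column means:
  mean(X) = (4 + 1 + 3 + 5 + 3 + 3) / 6 = 19/6 = 3.1667
  mean(Y) = (4 + 8 + 6 + 4 + 2 + 3) / 6 = 27/6 = 4.5
  mean(Z) = (1 + 7 + 6 + 2 + 1 + 1) / 6 = 18/6 = 3

Step 2 — sample variances and covariances s[i,j] = (1/(n-1)) · Σ_k (x_{k,i} - mean_i) · (x_{k,j} - mean_j), with n-1 = 5:
  s[X,X] = ((0.8333)·(0.8333) + (-2.1667)·(-2.1667) + (-0.1667)·(-0.1667) + (1.8333)·(1.8333) + (-0.1667)·(-0.1667) + (-0.1667)·(-0.1667)) / 5 = 8.8333/5 = 1.7667
  s[X,Y] = ((0.8333)·(-0.5) + (-2.1667)·(3.5) + (-0.1667)·(1.5) + (1.8333)·(-0.5) + (-0.1667)·(-2.5) + (-0.1667)·(-1.5)) / 5 = -8.5/5 = -1.7
  s[X,Z] = ((0.8333)·(-2) + (-2.1667)·(4) + (-0.1667)·(3) + (1.8333)·(-1) + (-0.1667)·(-2) + (-0.1667)·(-2)) / 5 = -12/5 = -2.4
  s[Y,Y] = ((-0.5)·(-0.5) + (3.5)·(3.5) + (1.5)·(1.5) + (-0.5)·(-0.5) + (-2.5)·(-2.5) + (-1.5)·(-1.5)) / 5 = 23.5/5 = 4.7
  s[Y,Z] = ((-0.5)·(-2) + (3.5)·(4) + (1.5)·(3) + (-0.5)·(-1) + (-2.5)·(-2) + (-1.5)·(-2)) / 5 = 28/5 = 5.6
  s[Z,Z] = ((-2)·(-2) + (4)·(4) + (3)·(3) + (-1)·(-1) + (-2)·(-2) + (-2)·(-2)) / 5 = 38/5 = 7.6
  Sample standard deviations s_i = √(s[i,i]):
  s(X) = √(1.7667) = 1.3292
  s(Y) = √(4.7) = 2.1679
  s(Z) = √(7.6) = 2.7568

Step 3 — r_{ij} = s_{ij} / (s_i · s_j):
  r[X,X] = 1 (diagonal).
  r[X,Y] = -1.7 / (1.3292 · 2.1679) = -1.7 / 2.8816 = -0.59
  r[X,Z] = -2.4 / (1.3292 · 2.7568) = -2.4 / 3.6642 = -0.655
  r[Y,Y] = 1 (diagonal).
  r[Y,Z] = 5.6 / (2.1679 · 2.7568) = 5.6 / 5.9766 = 0.937
  r[Z,Z] = 1 (diagonal).

R is symmetric with unit diagonal. Assembling:

R = [[1, -0.59, -0.655],
 [-0.59, 1, 0.937],
 [-0.655, 0.937, 1]]


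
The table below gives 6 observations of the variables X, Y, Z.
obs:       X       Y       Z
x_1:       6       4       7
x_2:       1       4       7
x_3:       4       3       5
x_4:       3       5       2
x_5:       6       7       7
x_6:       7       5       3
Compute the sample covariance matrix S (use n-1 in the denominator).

Step 1 — column means:
  mean(X) = (6 + 1 + 4 + 3 + 6 + 7) / 6 = 27/6 = 4.5
  mean(Y) = (4 + 4 + 3 + 5 + 7 + 5) / 6 = 28/6 = 4.6667
  mean(Z) = (7 + 7 + 5 + 2 + 7 + 3) / 6 = 31/6 = 5.1667

Step 2 — sample covariance S[i,j] = (1/(n-1)) · Σ_k (x_{k,i} - mean_i) · (x_{k,j} - mean_j), with n-1 = 5.
  S[X,X] = ((1.5)·(1.5) + (-3.5)·(-3.5) + (-0.5)·(-0.5) + (-1.5)·(-1.5) + (1.5)·(1.5) + (2.5)·(2.5)) / 5 = 25.5/5 = 5.1
  S[X,Y] = ((1.5)·(-0.6667) + (-3.5)·(-0.6667) + (-0.5)·(-1.6667) + (-1.5)·(0.3333) + (1.5)·(2.3333) + (2.5)·(0.3333)) / 5 = 6/5 = 1.2
  S[X,Z] = ((1.5)·(1.8333) + (-3.5)·(1.8333) + (-0.5)·(-0.1667) + (-1.5)·(-3.1667) + (1.5)·(1.8333) + (2.5)·(-2.1667)) / 5 = -1.5/5 = -0.3
  S[Y,Y] = ((-0.6667)·(-0.6667) + (-0.6667)·(-0.6667) + (-1.6667)·(-1.6667) + (0.3333)·(0.3333) + (2.3333)·(2.3333) + (0.3333)·(0.3333)) / 5 = 9.3333/5 = 1.8667
  S[Y,Z] = ((-0.6667)·(1.8333) + (-0.6667)·(1.8333) + (-1.6667)·(-0.1667) + (0.3333)·(-3.1667) + (2.3333)·(1.8333) + (0.3333)·(-2.1667)) / 5 = 0.3333/5 = 0.0667
  S[Z,Z] = ((1.8333)·(1.8333) + (1.8333)·(1.8333) + (-0.1667)·(-0.1667) + (-3.1667)·(-3.1667) + (1.8333)·(1.8333) + (-2.1667)·(-2.1667)) / 5 = 24.8333/5 = 4.9667

S is symmetric (S[j,i] = S[i,j]). Assembling:

S = [[5.1, 1.2, -0.3],
 [1.2, 1.8667, 0.0667],
 [-0.3, 0.0667, 4.9667]]


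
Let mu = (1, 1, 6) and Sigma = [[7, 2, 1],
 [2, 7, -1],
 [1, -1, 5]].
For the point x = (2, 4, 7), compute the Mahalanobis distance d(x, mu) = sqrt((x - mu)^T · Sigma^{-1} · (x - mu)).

Step 1 — centre the observation: (x - mu) = (1, 3, 1).

Step 2 — invert Sigma (cofactor / det for 3×3, or solve directly):
  Sigma^{-1} = [[0.1643, -0.0531, -0.0435],
 [-0.0531, 0.1643, 0.0435],
 [-0.0435, 0.0435, 0.2174]].

Step 3 — form the quadratic (x - mu)^T · Sigma^{-1} · (x - mu):
  Sigma^{-1} · (x - mu) = (-0.0386, 0.4831, 0.3043).
  (x - mu)^T · [Sigma^{-1} · (x - mu)] = (1)·(-0.0386) + (3)·(0.4831) + (1)·(0.3043) = 1.715.

Step 4 — take square root: d = √(1.715) ≈ 1.3096.

d(x, mu) = √(1.715) ≈ 1.3096


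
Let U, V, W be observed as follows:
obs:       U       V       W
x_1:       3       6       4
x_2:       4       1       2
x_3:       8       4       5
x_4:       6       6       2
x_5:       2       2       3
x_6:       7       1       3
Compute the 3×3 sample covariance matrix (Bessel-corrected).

Step 1 — column means:
  mean(U) = (3 + 4 + 8 + 6 + 2 + 7) / 6 = 30/6 = 5
  mean(V) = (6 + 1 + 4 + 6 + 2 + 1) / 6 = 20/6 = 3.3333
  mean(W) = (4 + 2 + 5 + 2 + 3 + 3) / 6 = 19/6 = 3.1667

Step 2 — sample covariance S[i,j] = (1/(n-1)) · Σ_k (x_{k,i} - mean_i) · (x_{k,j} - mean_j), with n-1 = 5.
  S[U,U] = ((-2)·(-2) + (-1)·(-1) + (3)·(3) + (1)·(1) + (-3)·(-3) + (2)·(2)) / 5 = 28/5 = 5.6
  S[U,V] = ((-2)·(2.6667) + (-1)·(-2.3333) + (3)·(0.6667) + (1)·(2.6667) + (-3)·(-1.3333) + (2)·(-2.3333)) / 5 = 1/5 = 0.2
  S[U,W] = ((-2)·(0.8333) + (-1)·(-1.1667) + (3)·(1.8333) + (1)·(-1.1667) + (-3)·(-0.1667) + (2)·(-0.1667)) / 5 = 4/5 = 0.8
  S[V,V] = ((2.6667)·(2.6667) + (-2.3333)·(-2.3333) + (0.6667)·(0.6667) + (2.6667)·(2.6667) + (-1.3333)·(-1.3333) + (-2.3333)·(-2.3333)) / 5 = 27.3333/5 = 5.4667
  S[V,W] = ((2.6667)·(0.8333) + (-2.3333)·(-1.1667) + (0.6667)·(1.8333) + (2.6667)·(-1.1667) + (-1.3333)·(-0.1667) + (-2.3333)·(-0.1667)) / 5 = 3.6667/5 = 0.7333
  S[W,W] = ((0.8333)·(0.8333) + (-1.1667)·(-1.1667) + (1.8333)·(1.8333) + (-1.1667)·(-1.1667) + (-0.1667)·(-0.1667) + (-0.1667)·(-0.1667)) / 5 = 6.8333/5 = 1.3667

S is symmetric (S[j,i] = S[i,j]). Assembling:

S = [[5.6, 0.2, 0.8],
 [0.2, 5.4667, 0.7333],
 [0.8, 0.7333, 1.3667]]


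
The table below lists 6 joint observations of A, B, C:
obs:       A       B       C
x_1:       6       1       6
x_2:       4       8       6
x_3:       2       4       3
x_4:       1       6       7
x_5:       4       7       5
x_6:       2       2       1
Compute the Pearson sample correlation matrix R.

Step 1 — column means:
  mean(A) = (6 + 4 + 2 + 1 + 4 + 2) / 6 = 19/6 = 3.1667
  mean(B) = (1 + 8 + 4 + 6 + 7 + 2) / 6 = 28/6 = 4.6667
  mean(C) = (6 + 6 + 3 + 7 + 5 + 1) / 6 = 28/6 = 4.6667

Step 2 — sample variances and covariances s[i,j] = (1/(n-1)) · Σ_k (x_{k,i} - mean_i) · (x_{k,j} - mean_j), with n-1 = 5:
  s[A,A] = ((2.8333)·(2.8333) + (0.8333)·(0.8333) + (-1.1667)·(-1.1667) + (-2.1667)·(-2.1667) + (0.8333)·(0.8333) + (-1.1667)·(-1.1667)) / 5 = 16.8333/5 = 3.3667
  s[A,B] = ((2.8333)·(-3.6667) + (0.8333)·(3.3333) + (-1.1667)·(-0.6667) + (-2.1667)·(1.3333) + (0.8333)·(2.3333) + (-1.1667)·(-2.6667)) / 5 = -4.6667/5 = -0.9333
  s[A,C] = ((2.8333)·(1.3333) + (0.8333)·(1.3333) + (-1.1667)·(-1.6667) + (-2.1667)·(2.3333) + (0.8333)·(0.3333) + (-1.1667)·(-3.6667)) / 5 = 6.3333/5 = 1.2667
  s[B,B] = ((-3.6667)·(-3.6667) + (3.3333)·(3.3333) + (-0.6667)·(-0.6667) + (1.3333)·(1.3333) + (2.3333)·(2.3333) + (-2.6667)·(-2.6667)) / 5 = 39.3333/5 = 7.8667
  s[B,C] = ((-3.6667)·(1.3333) + (3.3333)·(1.3333) + (-0.6667)·(-1.6667) + (1.3333)·(2.3333) + (2.3333)·(0.3333) + (-2.6667)·(-3.6667)) / 5 = 14.3333/5 = 2.8667
  s[C,C] = ((1.3333)·(1.3333) + (1.3333)·(1.3333) + (-1.6667)·(-1.6667) + (2.3333)·(2.3333) + (0.3333)·(0.3333) + (-3.6667)·(-3.6667)) / 5 = 25.3333/5 = 5.0667
  Sample standard deviations s_i = √(s[i,i]):
  s(A) = √(3.3667) = 1.8348
  s(B) = √(7.8667) = 2.8048
  s(C) = √(5.0667) = 2.2509

Step 3 — r_{ij} = s_{ij} / (s_i · s_j):
  r[A,A] = 1 (diagonal).
  r[A,B] = -0.9333 / (1.8348 · 2.8048) = -0.9333 / 5.1463 = -0.1814
  r[A,C] = 1.2667 / (1.8348 · 2.2509) = 1.2667 / 4.1301 = 0.3067
  r[B,B] = 1 (diagonal).
  r[B,C] = 2.8667 / (2.8048 · 2.2509) = 2.8667 / 6.3133 = 0.4541
  r[C,C] = 1 (diagonal).

R is symmetric with unit diagonal. Assembling:

R = [[1, -0.1814, 0.3067],
 [-0.1814, 1, 0.4541],
 [0.3067, 0.4541, 1]]


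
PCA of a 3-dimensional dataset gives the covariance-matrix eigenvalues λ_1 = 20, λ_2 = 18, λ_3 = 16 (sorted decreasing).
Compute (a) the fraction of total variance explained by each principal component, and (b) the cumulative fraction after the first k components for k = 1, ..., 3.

Step 1 — total variance = trace(Sigma) = Σ λ_i = 20 + 18 + 16 = 54.

Step 2 — fraction explained by component i = λ_i / Σ λ:
  PC1: 20/54 = 0.3704
  PC2: 18/54 = 0.3333
  PC3: 16/54 = 0.2963

Step 3 — cumulative fraction after k components = (λ_1 + ... + λ_k) / Σ λ:
  k = 1: 20/54 = 0.3704
  k = 2: (20 + 18)/54 = 38/54 = 0.7037
  k = 3: (20 + 18 + 16)/54 = 54/54 = 1

Summary (fraction, with percent):

explained: PC1 0.3704 (37.04%), PC2 0.3333 (33.33%), PC3 0.2963 (29.63%);  cumulative: 0.3704, 0.7037, 1


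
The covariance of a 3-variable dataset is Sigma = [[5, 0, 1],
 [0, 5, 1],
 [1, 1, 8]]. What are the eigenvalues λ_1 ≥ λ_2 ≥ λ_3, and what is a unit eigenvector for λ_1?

Step 1 — characteristic polynomial p(λ) = det(λI - Sigma) = λ³ - tr·λ² + c_1·λ - det, where tr = trace, c_1 = sum of the principal 2×2 minors, det = det(Sigma):
  tr = 5 + 5 + 8 = 18,
  c_1 = (5·5 - (0)²) + (5·8 - (1)²) + (5·8 - (1)²) = 25 + 39 + 39 = 103,
  det = 5·(5·8 - (1)²) - (0)·((0)·8 - (1)·(1)) + (1)·((0)·(1) - 5·(1)) = 5·(39) - (0)·(-1) + (1)·(-5) = 190.
  So p(λ) = λ³ - 18λ² + 103λ - 190.
Step 2 — look for an integer root (rational root theorem: any rational root is an integer divisor of 190). Testing λ = 5:
  p(5) = 125 - 450 + 515 - 190 = 0  ✓
  Dividing out (λ - 5): p(λ) = (λ - 5)(λ² - 13λ + 38).
Step 3 — remaining eigenvalues from the quadratic λ² - 13λ + 38 = 0:
  Δ = 13² - 4·38 = 169 - 152 = 17,  λ = (13 ± √17)/2 = (13 ± 4.1231)/2 ≈ 8.5616 or 4.4384.
  Sorted: λ_1 = 8.5616,  λ_2 = 5,  λ_3 = 4.4384  (check: sum = 18 = tr ✓).

Step 4 — unit eigenvector for λ_1 ≈ 8.5616: v spans the null space of (Sigma - λ_1 I), whose rows are
  r_1 = (-3.5616, 0, 1),  r_2 = (0, -3.5616, 1),  r_3 = (1, 1, -0.5616).
  v is orthogonal to every row, so take v ∝ r_1 × r_2 = ((0)·(1) - (1)·(-3.5616), (1)·(0) - (-3.5616)·(1), (-3.5616)·(-3.5616) - (0)·(0)) ≈ (3.5616, 3.5616, 12.6847).
  Let u = (3.5616, 3.5616, 12.6847).
  ||u|| = √((3.5616)² + (3.5616)² + (12.6847)²) = √(186.2699) ≈ 13.6481,  v_1 = u/||u|| ≈ (0.261, 0.261, 0.9294) (||v_1|| = 1).

λ_1 = 8.5616,  λ_2 = 5,  λ_3 = 4.4384;  v_1 ≈ (0.261, 0.261, 0.9294)


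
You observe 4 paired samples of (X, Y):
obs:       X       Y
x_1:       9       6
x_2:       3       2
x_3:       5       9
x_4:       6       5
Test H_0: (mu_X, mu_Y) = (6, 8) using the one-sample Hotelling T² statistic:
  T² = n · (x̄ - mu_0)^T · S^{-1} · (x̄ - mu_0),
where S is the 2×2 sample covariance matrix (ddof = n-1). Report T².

Step 1 — sample mean vector:
  mean(X) = (9 + 3 + 5 + 6) / 4 = 23/4 = 5.75
  mean(Y) = (6 + 2 + 9 + 5) / 4 = 22/4 = 5.5
  x̄ = (5.75, 5.5),  deviation x̄ - mu_0 = (5.75, 5.5) - (6, 8) = (-0.25, -2.5).

Step 2 — sample covariance matrix, S[i,j] = (1/(n-1)) · Σ_k (x_{k,i} - mean_i) · (x_{k,j} - mean_j), divisor n-1 = 3:
  S[X,X] = ((3.25)·(3.25) + (-2.75)·(-2.75) + (-0.75)·(-0.75) + (0.25)·(0.25)) / 3 = 18.75/3 = 6.25
  S[X,Y] = ((3.25)·(0.5) + (-2.75)·(-3.5) + (-0.75)·(3.5) + (0.25)·(-0.5)) / 3 = 8.5/3 = 2.8333
  S[Y,Y] = ((0.5)·(0.5) + (-3.5)·(-3.5) + (3.5)·(3.5) + (-0.5)·(-0.5)) / 3 = 25/3 = 8.3333
  S = [[6.25, 2.8333],
 [2.8333, 8.3333]].

Step 3 — invert S. det(S) = 6.25·8.3333 - (2.8333)² = 44.0556.
  S^{-1} = (1/det) · [[d, -b], [-b, a]] = [[0.1892, -0.0643],
 [-0.0643, 0.1419]].

Step 4 — quadratic form (x̄ - mu_0)^T · S^{-1} · (x̄ - mu_0):
  S^{-1} · (x̄ - mu_0) = (0.1135, -0.3386),
  (x̄ - mu_0)^T · [...] = (-0.25)·(0.1135) + (-2.5)·(-0.3386) = 0.8181.

Step 5 — scale by n: T² = 4 · 0.8181 = 3.2724.

T² ≈ 3.2724


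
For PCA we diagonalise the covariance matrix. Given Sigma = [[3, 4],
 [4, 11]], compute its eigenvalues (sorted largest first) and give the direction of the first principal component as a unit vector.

Step 1 — characteristic polynomial of 2×2 Sigma:
  det(Sigma - λI) = λ² - trace · λ + det = 0.
  trace = 3 + 11 = 14, det = 3·11 - (4)² = 17.
Step 2 — discriminant:
  Δ = trace² - 4·det = 196 - 68 = 128.
Step 3 — eigenvalues:
  λ = (trace ± √Δ)/2 = (14 ± 11.3137)/2,
  λ_1 = 12.6569,  λ_2 = 1.3431.

Step 4 — unit eigenvector for λ_1: solve (Sigma - λ_1 I)v = 0. First row:
  (3 - 12.6569)·v_x + (4)·v_y = 0, i.e. (-9.6569)·v_x + (4)·v_y = 0,
  so v ∝ (b, λ_1 - a) = (4, 9.6569) = u.
  ||u|| = √((4)² + (9.6569)²) = √(109.2548) ≈ 10.4525,
  v_1 = u/||u|| ≈ (0.3827, 0.9239) (||v_1|| = 1).

λ_1 = 12.6569,  λ_2 = 1.3431;  v_1 ≈ (0.3827, 0.9239)


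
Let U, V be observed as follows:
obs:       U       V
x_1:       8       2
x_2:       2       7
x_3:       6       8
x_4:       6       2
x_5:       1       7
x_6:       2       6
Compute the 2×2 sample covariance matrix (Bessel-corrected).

Step 1 — column means:
  mean(U) = (8 + 2 + 6 + 6 + 1 + 2) / 6 = 25/6 = 4.1667
  mean(V) = (2 + 7 + 8 + 2 + 7 + 6) / 6 = 32/6 = 5.3333

Step 2 — sample covariance S[i,j] = (1/(n-1)) · Σ_k (x_{k,i} - mean_i) · (x_{k,j} - mean_j), with n-1 = 5.
  S[U,U] = ((3.8333)·(3.8333) + (-2.1667)·(-2.1667) + (1.8333)·(1.8333) + (1.8333)·(1.8333) + (-3.1667)·(-3.1667) + (-2.1667)·(-2.1667)) / 5 = 40.8333/5 = 8.1667
  S[U,V] = ((3.8333)·(-3.3333) + (-2.1667)·(1.6667) + (1.8333)·(2.6667) + (1.8333)·(-3.3333) + (-3.1667)·(1.6667) + (-2.1667)·(0.6667)) / 5 = -24.3333/5 = -4.8667
  S[V,V] = ((-3.3333)·(-3.3333) + (1.6667)·(1.6667) + (2.6667)·(2.6667) + (-3.3333)·(-3.3333) + (1.6667)·(1.6667) + (0.6667)·(0.6667)) / 5 = 35.3333/5 = 7.0667

S is symmetric (S[j,i] = S[i,j]). Assembling:

S = [[8.1667, -4.8667],
 [-4.8667, 7.0667]]


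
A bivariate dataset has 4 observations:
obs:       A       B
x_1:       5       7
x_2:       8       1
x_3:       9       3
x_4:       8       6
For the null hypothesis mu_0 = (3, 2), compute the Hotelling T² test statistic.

Step 1 — sample mean vector:
  mean(A) = (5 + 8 + 9 + 8) / 4 = 30/4 = 7.5
  mean(B) = (7 + 1 + 3 + 6) / 4 = 17/4 = 4.25
  x̄ = (7.5, 4.25),  deviation x̄ - mu_0 = (7.5, 4.25) - (3, 2) = (4.5, 2.25).

Step 2 — sample covariance matrix, S[i,j] = (1/(n-1)) · Σ_k (x_{k,i} - mean_i) · (x_{k,j} - mean_j), divisor n-1 = 3:
  S[A,A] = ((-2.5)·(-2.5) + (0.5)·(0.5) + (1.5)·(1.5) + (0.5)·(0.5)) / 3 = 9/3 = 3
  S[A,B] = ((-2.5)·(2.75) + (0.5)·(-3.25) + (1.5)·(-1.25) + (0.5)·(1.75)) / 3 = -9.5/3 = -3.1667
  S[B,B] = ((2.75)·(2.75) + (-3.25)·(-3.25) + (-1.25)·(-1.25) + (1.75)·(1.75)) / 3 = 22.75/3 = 7.5833
  S = [[3, -3.1667],
 [-3.1667, 7.5833]].

Step 3 — invert S. det(S) = 3·7.5833 - (-3.1667)² = 12.7222.
  S^{-1} = (1/det) · [[d, -b], [-b, a]] = [[0.5961, 0.2489],
 [0.2489, 0.2358]].

Step 4 — quadratic form (x̄ - mu_0)^T · S^{-1} · (x̄ - mu_0):
  S^{-1} · (x̄ - mu_0) = (3.2424, 1.6507),
  (x̄ - mu_0)^T · [...] = (4.5)·(3.2424) + (2.25)·(1.6507) = 18.3046.

Step 5 — scale by n: T² = 4 · 18.3046 = 73.2183.

T² ≈ 73.2183


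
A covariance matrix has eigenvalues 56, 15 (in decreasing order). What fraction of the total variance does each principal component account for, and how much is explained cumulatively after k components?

Step 1 — total variance = trace(Sigma) = Σ λ_i = 56 + 15 = 71.

Step 2 — fraction explained by component i = λ_i / Σ λ:
  PC1: 56/71 = 0.7887
  PC2: 15/71 = 0.2113

Step 3 — cumulative fraction after k components = (λ_1 + ... + λ_k) / Σ λ:
  k = 1: 56/71 = 0.7887
  k = 2: (56 + 15)/71 = 71/71 = 1

Summary (fraction, with percent):

explained: PC1 0.7887 (78.87%), PC2 0.2113 (21.13%);  cumulative: 0.7887, 1


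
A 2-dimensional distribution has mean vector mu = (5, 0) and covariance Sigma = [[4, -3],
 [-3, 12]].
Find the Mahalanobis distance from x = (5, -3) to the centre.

Step 1 — centre the observation: (x - mu) = (0, -3).

Step 2 — invert Sigma. det(Sigma) = 4·12 - (-3)² = 39.
  Sigma^{-1} = (1/det) · [[d, -b], [-b, a]] = [[0.3077, 0.0769],
 [0.0769, 0.1026]].

Step 3 — form the quadratic (x - mu)^T · Sigma^{-1} · (x - mu):
  Sigma^{-1} · (x - mu) = (-0.2308, -0.3077).
  (x - mu)^T · [Sigma^{-1} · (x - mu)] = (0)·(-0.2308) + (-3)·(-0.3077) = 0.9231.

Step 4 — take square root: d = √(0.9231) ≈ 0.9608.

d(x, mu) = √(0.9231) ≈ 0.9608


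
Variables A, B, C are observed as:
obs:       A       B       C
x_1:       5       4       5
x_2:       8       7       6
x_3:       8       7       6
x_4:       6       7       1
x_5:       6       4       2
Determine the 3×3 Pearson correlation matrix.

Step 1 — column means:
  mean(A) = (5 + 8 + 8 + 6 + 6) / 5 = 33/5 = 6.6
  mean(B) = (4 + 7 + 7 + 7 + 4) / 5 = 29/5 = 5.8
  mean(C) = (5 + 6 + 6 + 1 + 2) / 5 = 20/5 = 4

Step 2 — sample variances and covariances s[i,j] = (1/(n-1)) · Σ_k (x_{k,i} - mean_i) · (x_{k,j} - mean_j), with n-1 = 4:
  s[A,A] = ((-1.6)·(-1.6) + (1.4)·(1.4) + (1.4)·(1.4) + (-0.6)·(-0.6) + (-0.6)·(-0.6)) / 4 = 7.2/4 = 1.8
  s[A,B] = ((-1.6)·(-1.8) + (1.4)·(1.2) + (1.4)·(1.2) + (-0.6)·(1.2) + (-0.6)·(-1.8)) / 4 = 6.6/4 = 1.65
  s[A,C] = ((-1.6)·(1) + (1.4)·(2) + (1.4)·(2) + (-0.6)·(-3) + (-0.6)·(-2)) / 4 = 7/4 = 1.75
  s[B,B] = ((-1.8)·(-1.8) + (1.2)·(1.2) + (1.2)·(1.2) + (1.2)·(1.2) + (-1.8)·(-1.8)) / 4 = 10.8/4 = 2.7
  s[B,C] = ((-1.8)·(1) + (1.2)·(2) + (1.2)·(2) + (1.2)·(-3) + (-1.8)·(-2)) / 4 = 3/4 = 0.75
  s[C,C] = ((1)·(1) + (2)·(2) + (2)·(2) + (-3)·(-3) + (-2)·(-2)) / 4 = 22/4 = 5.5
  Sample standard deviations s_i = √(s[i,i]):
  s(A) = √(1.8) = 1.3416
  s(B) = √(2.7) = 1.6432
  s(C) = √(5.5) = 2.3452

Step 3 — r_{ij} = s_{ij} / (s_i · s_j):
  r[A,A] = 1 (diagonal).
  r[A,B] = 1.65 / (1.3416 · 1.6432) = 1.65 / 2.2045 = 0.7485
  r[A,C] = 1.75 / (1.3416 · 2.3452) = 1.75 / 3.1464 = 0.5562
  r[B,B] = 1 (diagonal).
  r[B,C] = 0.75 / (1.6432 · 2.3452) = 0.75 / 3.8536 = 0.1946
  r[C,C] = 1 (diagonal).

R is symmetric with unit diagonal. Assembling:

R = [[1, 0.7485, 0.5562],
 [0.7485, 1, 0.1946],
 [0.5562, 0.1946, 1]]


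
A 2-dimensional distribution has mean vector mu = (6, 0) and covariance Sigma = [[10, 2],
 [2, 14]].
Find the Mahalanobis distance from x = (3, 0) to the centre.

Step 1 — centre the observation: (x - mu) = (-3, 0).

Step 2 — invert Sigma. det(Sigma) = 10·14 - (2)² = 136.
  Sigma^{-1} = (1/det) · [[d, -b], [-b, a]] = [[0.1029, -0.0147],
 [-0.0147, 0.0735]].

Step 3 — form the quadratic (x - mu)^T · Sigma^{-1} · (x - mu):
  Sigma^{-1} · (x - mu) = (-0.3088, 0.0441).
  (x - mu)^T · [Sigma^{-1} · (x - mu)] = (-3)·(-0.3088) + (0)·(0.0441) = 0.9265.

Step 4 — take square root: d = √(0.9265) ≈ 0.9625.

d(x, mu) = √(0.9265) ≈ 0.9625


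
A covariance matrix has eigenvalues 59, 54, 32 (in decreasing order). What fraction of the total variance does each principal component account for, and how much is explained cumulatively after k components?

Step 1 — total variance = trace(Sigma) = Σ λ_i = 59 + 54 + 32 = 145.

Step 2 — fraction explained by component i = λ_i / Σ λ:
  PC1: 59/145 = 0.4069
  PC2: 54/145 = 0.3724
  PC3: 32/145 = 0.2207

Step 3 — cumulative fraction after k components = (λ_1 + ... + λ_k) / Σ λ:
  k = 1: 59/145 = 0.4069
  k = 2: (59 + 54)/145 = 113/145 = 0.7793
  k = 3: (59 + 54 + 32)/145 = 145/145 = 1

Summary (fraction, with percent):

explained: PC1 0.4069 (40.69%), PC2 0.3724 (37.24%), PC3 0.2207 (22.07%);  cumulative: 0.4069, 0.7793, 1


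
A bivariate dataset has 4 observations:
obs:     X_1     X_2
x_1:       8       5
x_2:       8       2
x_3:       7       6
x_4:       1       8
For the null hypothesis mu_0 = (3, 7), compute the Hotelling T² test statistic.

Step 1 — sample mean vector:
  mean(X_1) = (8 + 8 + 7 + 1) / 4 = 24/4 = 6
  mean(X_2) = (5 + 2 + 6 + 8) / 4 = 21/4 = 5.25
  x̄ = (6, 5.25),  deviation x̄ - mu_0 = (6, 5.25) - (3, 7) = (3, -1.75).

Step 2 — sample covariance matrix, S[i,j] = (1/(n-1)) · Σ_k (x_{k,i} - mean_i) · (x_{k,j} - mean_j), divisor n-1 = 3:
  S[X_1,X_1] = ((2)·(2) + (2)·(2) + (1)·(1) + (-5)·(-5)) / 3 = 34/3 = 11.3333
  S[X_1,X_2] = ((2)·(-0.25) + (2)·(-3.25) + (1)·(0.75) + (-5)·(2.75)) / 3 = -20/3 = -6.6667
  S[X_2,X_2] = ((-0.25)·(-0.25) + (-3.25)·(-3.25) + (0.75)·(0.75) + (2.75)·(2.75)) / 3 = 18.75/3 = 6.25
  S = [[11.3333, -6.6667],
 [-6.6667, 6.25]].

Step 3 — invert S. det(S) = 11.3333·6.25 - (-6.6667)² = 26.3889.
  S^{-1} = (1/det) · [[d, -b], [-b, a]] = [[0.2368, 0.2526],
 [0.2526, 0.4295]].

Step 4 — quadratic form (x̄ - mu_0)^T · S^{-1} · (x̄ - mu_0):
  S^{-1} · (x̄ - mu_0) = (0.2684, 0.0063),
  (x̄ - mu_0)^T · [...] = (3)·(0.2684) + (-1.75)·(0.0063) = 0.7942.

Step 5 — scale by n: T² = 4 · 0.7942 = 3.1768.

T² ≈ 3.1768


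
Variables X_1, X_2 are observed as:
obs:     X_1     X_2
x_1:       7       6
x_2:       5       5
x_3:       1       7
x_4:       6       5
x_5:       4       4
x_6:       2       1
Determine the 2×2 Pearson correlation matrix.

Step 1 — column means:
  mean(X_1) = (7 + 5 + 1 + 6 + 4 + 2) / 6 = 25/6 = 4.1667
  mean(X_2) = (6 + 5 + 7 + 5 + 4 + 1) / 6 = 28/6 = 4.6667

Step 2 — sample variances and covariances s[i,j] = (1/(n-1)) · Σ_k (x_{k,i} - mean_i) · (x_{k,j} - mean_j), with n-1 = 5:
  s[X_1,X_1] = ((2.8333)·(2.8333) + (0.8333)·(0.8333) + (-3.1667)·(-3.1667) + (1.8333)·(1.8333) + (-0.1667)·(-0.1667) + (-2.1667)·(-2.1667)) / 5 = 26.8333/5 = 5.3667
  s[X_1,X_2] = ((2.8333)·(1.3333) + (0.8333)·(0.3333) + (-3.1667)·(2.3333) + (1.8333)·(0.3333) + (-0.1667)·(-0.6667) + (-2.1667)·(-3.6667)) / 5 = 5.3333/5 = 1.0667
  s[X_2,X_2] = ((1.3333)·(1.3333) + (0.3333)·(0.3333) + (2.3333)·(2.3333) + (0.3333)·(0.3333) + (-0.6667)·(-0.6667) + (-3.6667)·(-3.6667)) / 5 = 21.3333/5 = 4.2667
  Sample standard deviations s_i = √(s[i,i]):
  s(X_1) = √(5.3667) = 2.3166
  s(X_2) = √(4.2667) = 2.0656

Step 3 — r_{ij} = s_{ij} / (s_i · s_j):
  r[X_1,X_1] = 1 (diagonal).
  r[X_1,X_2] = 1.0667 / (2.3166 · 2.0656) = 1.0667 / 4.7852 = 0.2229
  r[X_2,X_2] = 1 (diagonal).

R is symmetric with unit diagonal. Assembling:

R = [[1, 0.2229],
 [0.2229, 1]]


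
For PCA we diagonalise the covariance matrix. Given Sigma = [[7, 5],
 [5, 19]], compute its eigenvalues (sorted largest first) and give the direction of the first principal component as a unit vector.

Step 1 — characteristic polynomial of 2×2 Sigma:
  det(Sigma - λI) = λ² - trace · λ + det = 0.
  trace = 7 + 19 = 26, det = 7·19 - (5)² = 108.
Step 2 — discriminant:
  Δ = trace² - 4·det = 676 - 432 = 244.
Step 3 — eigenvalues:
  λ = (trace ± √Δ)/2 = (26 ± 15.6205)/2,
  λ_1 = 20.8102,  λ_2 = 5.1898.

Step 4 — unit eigenvector for λ_1: solve (Sigma - λ_1 I)v = 0. First row:
  (7 - 20.8102)·v_x + (5)·v_y = 0, i.e. (-13.8102)·v_x + (5)·v_y = 0,
  so v ∝ (b, λ_1 - a) = (5, 13.8102) = u.
  ||u|| = √((5)² + (13.8102)²) = √(215.723) ≈ 14.6875,
  v_1 = u/||u|| ≈ (0.3404, 0.9403) (||v_1|| = 1).

λ_1 = 20.8102,  λ_2 = 5.1898;  v_1 ≈ (0.3404, 0.9403)


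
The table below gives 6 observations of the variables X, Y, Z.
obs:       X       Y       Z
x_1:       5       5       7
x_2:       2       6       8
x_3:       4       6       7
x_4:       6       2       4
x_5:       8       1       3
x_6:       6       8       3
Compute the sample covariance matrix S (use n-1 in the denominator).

Step 1 — column means:
  mean(X) = (5 + 2 + 4 + 6 + 8 + 6) / 6 = 31/6 = 5.1667
  mean(Y) = (5 + 6 + 6 + 2 + 1 + 8) / 6 = 28/6 = 4.6667
  mean(Z) = (7 + 8 + 7 + 4 + 3 + 3) / 6 = 32/6 = 5.3333

Step 2 — sample covariance S[i,j] = (1/(n-1)) · Σ_k (x_{k,i} - mean_i) · (x_{k,j} - mean_j), with n-1 = 5.
  S[X,X] = ((-0.1667)·(-0.1667) + (-3.1667)·(-3.1667) + (-1.1667)·(-1.1667) + (0.8333)·(0.8333) + (2.8333)·(2.8333) + (0.8333)·(0.8333)) / 5 = 20.8333/5 = 4.1667
  S[X,Y] = ((-0.1667)·(0.3333) + (-3.1667)·(1.3333) + (-1.1667)·(1.3333) + (0.8333)·(-2.6667) + (2.8333)·(-3.6667) + (0.8333)·(3.3333)) / 5 = -15.6667/5 = -3.1333
  S[X,Z] = ((-0.1667)·(1.6667) + (-3.1667)·(2.6667) + (-1.1667)·(1.6667) + (0.8333)·(-1.3333) + (2.8333)·(-2.3333) + (0.8333)·(-2.3333)) / 5 = -20.3333/5 = -4.0667
  S[Y,Y] = ((0.3333)·(0.3333) + (1.3333)·(1.3333) + (1.3333)·(1.3333) + (-2.6667)·(-2.6667) + (-3.6667)·(-3.6667) + (3.3333)·(3.3333)) / 5 = 35.3333/5 = 7.0667
  S[Y,Z] = ((0.3333)·(1.6667) + (1.3333)·(2.6667) + (1.3333)·(1.6667) + (-2.6667)·(-1.3333) + (-3.6667)·(-2.3333) + (3.3333)·(-2.3333)) / 5 = 10.6667/5 = 2.1333
  S[Z,Z] = ((1.6667)·(1.6667) + (2.6667)·(2.6667) + (1.6667)·(1.6667) + (-1.3333)·(-1.3333) + (-2.3333)·(-2.3333) + (-2.3333)·(-2.3333)) / 5 = 25.3333/5 = 5.0667

S is symmetric (S[j,i] = S[i,j]). Assembling:

S = [[4.1667, -3.1333, -4.0667],
 [-3.1333, 7.0667, 2.1333],
 [-4.0667, 2.1333, 5.0667]]


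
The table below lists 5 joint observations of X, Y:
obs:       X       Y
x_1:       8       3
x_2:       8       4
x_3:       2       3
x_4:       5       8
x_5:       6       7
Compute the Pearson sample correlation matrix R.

Step 1 — column means:
  mean(X) = (8 + 8 + 2 + 5 + 6) / 5 = 29/5 = 5.8
  mean(Y) = (3 + 4 + 3 + 8 + 7) / 5 = 25/5 = 5

Step 2 — sample variances and covariances s[i,j] = (1/(n-1)) · Σ_k (x_{k,i} - mean_i) · (x_{k,j} - mean_j), with n-1 = 4:
  s[X,X] = ((2.2)·(2.2) + (2.2)·(2.2) + (-3.8)·(-3.8) + (-0.8)·(-0.8) + (0.2)·(0.2)) / 4 = 24.8/4 = 6.2
  s[X,Y] = ((2.2)·(-2) + (2.2)·(-1) + (-3.8)·(-2) + (-0.8)·(3) + (0.2)·(2)) / 4 = -1/4 = -0.25
  s[Y,Y] = ((-2)·(-2) + (-1)·(-1) + (-2)·(-2) + (3)·(3) + (2)·(2)) / 4 = 22/4 = 5.5
  Sample standard deviations s_i = √(s[i,i]):
  s(X) = √(6.2) = 2.49
  s(Y) = √(5.5) = 2.3452

Step 3 — r_{ij} = s_{ij} / (s_i · s_j):
  r[X,X] = 1 (diagonal).
  r[X,Y] = -0.25 / (2.49 · 2.3452) = -0.25 / 5.8395 = -0.0428
  r[Y,Y] = 1 (diagonal).

R is symmetric with unit diagonal. Assembling:

R = [[1, -0.0428],
 [-0.0428, 1]]


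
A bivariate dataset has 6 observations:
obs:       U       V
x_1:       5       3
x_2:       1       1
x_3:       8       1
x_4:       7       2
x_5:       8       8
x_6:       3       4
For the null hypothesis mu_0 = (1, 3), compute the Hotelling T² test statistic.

Step 1 — sample mean vector:
  mean(U) = (5 + 1 + 8 + 7 + 8 + 3) / 6 = 32/6 = 5.3333
  mean(V) = (3 + 1 + 1 + 2 + 8 + 4) / 6 = 19/6 = 3.1667
  x̄ = (5.3333, 3.1667),  deviation x̄ - mu_0 = (5.3333, 3.1667) - (1, 3) = (4.3333, 0.1667).

Step 2 — sample covariance matrix, S[i,j] = (1/(n-1)) · Σ_k (x_{k,i} - mean_i) · (x_{k,j} - mean_j), divisor n-1 = 5:
  S[U,U] = ((-0.3333)·(-0.3333) + (-4.3333)·(-4.3333) + (2.6667)·(2.6667) + (1.6667)·(1.6667) + (2.6667)·(2.6667) + (-2.3333)·(-2.3333)) / 5 = 41.3333/5 = 8.2667
  S[U,V] = ((-0.3333)·(-0.1667) + (-4.3333)·(-2.1667) + (2.6667)·(-2.1667) + (1.6667)·(-1.1667) + (2.6667)·(4.8333) + (-2.3333)·(0.8333)) / 5 = 12.6667/5 = 2.5333
  S[V,V] = ((-0.1667)·(-0.1667) + (-2.1667)·(-2.1667) + (-2.1667)·(-2.1667) + (-1.1667)·(-1.1667) + (4.8333)·(4.8333) + (0.8333)·(0.8333)) / 5 = 34.8333/5 = 6.9667
  S = [[8.2667, 2.5333],
 [2.5333, 6.9667]].

Step 3 — invert S. det(S) = 8.2667·6.9667 - (2.5333)² = 51.1733.
  S^{-1} = (1/det) · [[d, -b], [-b, a]] = [[0.1361, -0.0495],
 [-0.0495, 0.1615]].

Step 4 — quadratic form (x̄ - mu_0)^T · S^{-1} · (x̄ - mu_0):
  S^{-1} · (x̄ - mu_0) = (0.5817, -0.1876),
  (x̄ - mu_0)^T · [...] = (4.3333)·(0.5817) + (0.1667)·(-0.1876) = 2.4894.

Step 5 — scale by n: T² = 6 · 2.4894 = 14.9362.

T² ≈ 14.9362


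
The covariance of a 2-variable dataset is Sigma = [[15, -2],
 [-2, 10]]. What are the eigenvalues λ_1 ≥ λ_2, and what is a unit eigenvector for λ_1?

Step 1 — characteristic polynomial of 2×2 Sigma:
  det(Sigma - λI) = λ² - trace · λ + det = 0.
  trace = 15 + 10 = 25, det = 15·10 - (-2)² = 146.
Step 2 — discriminant:
  Δ = trace² - 4·det = 625 - 584 = 41.
Step 3 — eigenvalues:
  λ = (trace ± √Δ)/2 = (25 ± 6.4031)/2,
  λ_1 = 15.7016,  λ_2 = 9.2984.

Step 4 — unit eigenvector for λ_1: solve (Sigma - λ_1 I)v = 0. First row:
  (15 - 15.7016)·v_x + (-2)·v_y = 0, i.e. (-0.7016)·v_x + (-2)·v_y = 0,
  so v ∝ (b, λ_1 - a) = (-2, 0.7016); multiply by -1 so the first entry is positive: u = (2, -0.7016).
  ||u|| = √((2)² + (-0.7016)²) = √(4.4922) ≈ 2.1195,
  v_1 = u/||u|| ≈ (0.9436, -0.331) (||v_1|| = 1).

λ_1 = 15.7016,  λ_2 = 9.2984;  v_1 ≈ (0.9436, -0.331)


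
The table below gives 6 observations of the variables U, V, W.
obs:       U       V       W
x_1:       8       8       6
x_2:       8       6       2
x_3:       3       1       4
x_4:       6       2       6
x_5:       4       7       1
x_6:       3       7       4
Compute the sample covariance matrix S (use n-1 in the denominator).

Step 1 — column means:
  mean(U) = (8 + 8 + 3 + 6 + 4 + 3) / 6 = 32/6 = 5.3333
  mean(V) = (8 + 6 + 1 + 2 + 7 + 7) / 6 = 31/6 = 5.1667
  mean(W) = (6 + 2 + 4 + 6 + 1 + 4) / 6 = 23/6 = 3.8333

Step 2 — sample covariance S[i,j] = (1/(n-1)) · Σ_k (x_{k,i} - mean_i) · (x_{k,j} - mean_j), with n-1 = 5.
  S[U,U] = ((2.6667)·(2.6667) + (2.6667)·(2.6667) + (-2.3333)·(-2.3333) + (0.6667)·(0.6667) + (-1.3333)·(-1.3333) + (-2.3333)·(-2.3333)) / 5 = 27.3333/5 = 5.4667
  S[U,V] = ((2.6667)·(2.8333) + (2.6667)·(0.8333) + (-2.3333)·(-4.1667) + (0.6667)·(-3.1667) + (-1.3333)·(1.8333) + (-2.3333)·(1.8333)) / 5 = 10.6667/5 = 2.1333
  S[U,W] = ((2.6667)·(2.1667) + (2.6667)·(-1.8333) + (-2.3333)·(0.1667) + (0.6667)·(2.1667) + (-1.3333)·(-2.8333) + (-2.3333)·(0.1667)) / 5 = 5.3333/5 = 1.0667
  S[V,V] = ((2.8333)·(2.8333) + (0.8333)·(0.8333) + (-4.1667)·(-4.1667) + (-3.1667)·(-3.1667) + (1.8333)·(1.8333) + (1.8333)·(1.8333)) / 5 = 42.8333/5 = 8.5667
  S[V,W] = ((2.8333)·(2.1667) + (0.8333)·(-1.8333) + (-4.1667)·(0.1667) + (-3.1667)·(2.1667) + (1.8333)·(-2.8333) + (1.8333)·(0.1667)) / 5 = -7.8333/5 = -1.5667
  S[W,W] = ((2.1667)·(2.1667) + (-1.8333)·(-1.8333) + (0.1667)·(0.1667) + (2.1667)·(2.1667) + (-2.8333)·(-2.8333) + (0.1667)·(0.1667)) / 5 = 20.8333/5 = 4.1667

S is symmetric (S[j,i] = S[i,j]). Assembling:

S = [[5.4667, 2.1333, 1.0667],
 [2.1333, 8.5667, -1.5667],
 [1.0667, -1.5667, 4.1667]]


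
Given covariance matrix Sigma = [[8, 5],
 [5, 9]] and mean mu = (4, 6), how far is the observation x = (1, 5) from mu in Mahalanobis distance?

Step 1 — centre the observation: (x - mu) = (-3, -1).

Step 2 — invert Sigma. det(Sigma) = 8·9 - (5)² = 47.
  Sigma^{-1} = (1/det) · [[d, -b], [-b, a]] = [[0.1915, -0.1064],
 [-0.1064, 0.1702]].

Step 3 — form the quadratic (x - mu)^T · Sigma^{-1} · (x - mu):
  Sigma^{-1} · (x - mu) = (-0.4681, 0.1489).
  (x - mu)^T · [Sigma^{-1} · (x - mu)] = (-3)·(-0.4681) + (-1)·(0.1489) = 1.2553.

Step 4 — take square root: d = √(1.2553) ≈ 1.1204.

d(x, mu) = √(1.2553) ≈ 1.1204


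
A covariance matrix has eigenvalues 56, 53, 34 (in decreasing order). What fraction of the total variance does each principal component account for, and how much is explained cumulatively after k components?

Step 1 — total variance = trace(Sigma) = Σ λ_i = 56 + 53 + 34 = 143.

Step 2 — fraction explained by component i = λ_i / Σ λ:
  PC1: 56/143 = 0.3916
  PC2: 53/143 = 0.3706
  PC3: 34/143 = 0.2378

Step 3 — cumulative fraction after k components = (λ_1 + ... + λ_k) / Σ λ:
  k = 1: 56/143 = 0.3916
  k = 2: (56 + 53)/143 = 109/143 = 0.7622
  k = 3: (56 + 53 + 34)/143 = 143/143 = 1

Summary (fraction, with percent):

explained: PC1 0.3916 (39.16%), PC2 0.3706 (37.06%), PC3 0.2378 (23.78%);  cumulative: 0.3916, 0.7622, 1


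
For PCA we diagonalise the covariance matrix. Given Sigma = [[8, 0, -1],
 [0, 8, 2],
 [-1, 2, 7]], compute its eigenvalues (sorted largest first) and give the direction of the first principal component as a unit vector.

Step 1 — characteristic polynomial p(λ) = det(λI - Sigma) = λ³ - tr·λ² + c_1·λ - det, where tr = trace, c_1 = sum of the principal 2×2 minors, det = det(Sigma):
  tr = 8 + 8 + 7 = 23,
  c_1 = (8·8 - (0)²) + (8·7 - (-1)²) + (8·7 - (2)²) = 64 + 55 + 52 = 171,
  det = 8·(8·7 - (2)²) - (0)·((0)·7 - (2)·(-1)) + (-1)·((0)·(2) - 8·(-1)) = 8·(52) - (0)·(2) + (-1)·(8) = 408.
  So p(λ) = λ³ - 23λ² + 171λ - 408.
Step 2 — look for an integer root (rational root theorem: any rational root is an integer divisor of 408). Testing λ = 8:
  p(8) = 512 - 1472 + 1368 - 408 = 0  ✓
  Dividing out (λ - 8): p(λ) = (λ - 8)(λ² - 15λ + 51).
Step 3 — remaining eigenvalues from the quadratic λ² - 15λ + 51 = 0:
  Δ = 15² - 4·51 = 225 - 204 = 21,  λ = (15 ± √21)/2 = (15 ± 4.5826)/2 ≈ 9.7913 or 5.2087.
  Sorted: λ_1 = 9.7913,  λ_2 = 8,  λ_3 = 5.2087  (check: sum = 23 = tr ✓).

Step 4 — unit eigenvector for λ_1 ≈ 9.7913: v spans the null space of (Sigma - λ_1 I), whose rows are
  r_1 = (-1.7913, 0, -1),  r_2 = (0, -1.7913, 2),  r_3 = (-1, 2, -2.7913).
  v is orthogonal to every row, so take v ∝ r_1 × r_2 = ((0)·(2) - (-1)·(-1.7913), (-1)·(0) - (-1.7913)·(2), (-1.7913)·(-1.7913) - (0)·(0)) ≈ (-1.7913, 3.5826, 3.2087).
  Rescale (multiply by -1 so the first nonzero entry is positive): u = (1.7913, -3.5826, -3.2087).
  ||u|| = √((1.7913)² + (-3.5826)² + (-3.2087)²) = √(26.3394) ≈ 5.1322,  v_1 = u/||u|| ≈ (0.349, -0.6981, -0.6252) (||v_1|| = 1).

λ_1 = 9.7913,  λ_2 = 8,  λ_3 = 5.2087;  v_1 ≈ (0.349, -0.6981, -0.6252)


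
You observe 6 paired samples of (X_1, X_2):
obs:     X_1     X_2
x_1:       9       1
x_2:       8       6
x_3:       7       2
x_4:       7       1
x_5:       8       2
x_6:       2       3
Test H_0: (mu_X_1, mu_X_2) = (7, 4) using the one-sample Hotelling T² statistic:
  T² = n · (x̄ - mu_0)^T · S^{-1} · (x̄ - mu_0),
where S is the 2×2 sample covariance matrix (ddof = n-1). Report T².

Step 1 — sample mean vector:
  mean(X_1) = (9 + 8 + 7 + 7 + 8 + 2) / 6 = 41/6 = 6.8333
  mean(X_2) = (1 + 6 + 2 + 1 + 2 + 3) / 6 = 15/6 = 2.5
  x̄ = (6.8333, 2.5),  deviation x̄ - mu_0 = (6.8333, 2.5) - (7, 4) = (-0.1667, -1.5).

Step 2 — sample covariance matrix, S[i,j] = (1/(n-1)) · Σ_k (x_{k,i} - mean_i) · (x_{k,j} - mean_j), divisor n-1 = 5:
  S[X_1,X_1] = ((2.1667)·(2.1667) + (1.1667)·(1.1667) + (0.1667)·(0.1667) + (0.1667)·(0.1667) + (1.1667)·(1.1667) + (-4.8333)·(-4.8333)) / 5 = 30.8333/5 = 6.1667
  S[X_1,X_2] = ((2.1667)·(-1.5) + (1.1667)·(3.5) + (0.1667)·(-0.5) + (0.1667)·(-1.5) + (1.1667)·(-0.5) + (-4.8333)·(0.5)) / 5 = -2.5/5 = -0.5
  S[X_2,X_2] = ((-1.5)·(-1.5) + (3.5)·(3.5) + (-0.5)·(-0.5) + (-1.5)·(-1.5) + (-0.5)·(-0.5) + (0.5)·(0.5)) / 5 = 17.5/5 = 3.5
  S = [[6.1667, -0.5],
 [-0.5, 3.5]].

Step 3 — invert S. det(S) = 6.1667·3.5 - (-0.5)² = 21.3333.
  S^{-1} = (1/det) · [[d, -b], [-b, a]] = [[0.1641, 0.0234],
 [0.0234, 0.2891]].

Step 4 — quadratic form (x̄ - mu_0)^T · S^{-1} · (x̄ - mu_0):
  S^{-1} · (x̄ - mu_0) = (-0.0625, -0.4375),
  (x̄ - mu_0)^T · [...] = (-0.1667)·(-0.0625) + (-1.5)·(-0.4375) = 0.6667.

Step 5 — scale by n: T² = 6 · 0.6667 = 4.

T² ≈ 4


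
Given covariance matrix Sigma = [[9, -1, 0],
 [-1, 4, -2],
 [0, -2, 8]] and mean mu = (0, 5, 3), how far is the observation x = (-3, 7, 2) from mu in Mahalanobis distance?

Step 1 — centre the observation: (x - mu) = (-3, 2, -1).

Step 2 — invert Sigma (cofactor / det for 3×3, or solve directly):
  Sigma^{-1} = [[0.1148, 0.0328, 0.0082],
 [0.0328, 0.2951, 0.0738],
 [0.0082, 0.0738, 0.1434]].

Step 3 — form the quadratic (x - mu)^T · Sigma^{-1} · (x - mu):
  Sigma^{-1} · (x - mu) = (-0.2869, 0.418, -0.0205).
  (x - mu)^T · [Sigma^{-1} · (x - mu)] = (-3)·(-0.2869) + (2)·(0.418) + (-1)·(-0.0205) = 1.7172.

Step 4 — take square root: d = √(1.7172) ≈ 1.3104.

d(x, mu) = √(1.7172) ≈ 1.3104


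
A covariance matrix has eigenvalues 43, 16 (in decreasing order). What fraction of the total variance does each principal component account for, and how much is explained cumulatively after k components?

Step 1 — total variance = trace(Sigma) = Σ λ_i = 43 + 16 = 59.

Step 2 — fraction explained by component i = λ_i / Σ λ:
  PC1: 43/59 = 0.7288
  PC2: 16/59 = 0.2712

Step 3 — cumulative fraction after k components = (λ_1 + ... + λ_k) / Σ λ:
  k = 1: 43/59 = 0.7288
  k = 2: (43 + 16)/59 = 59/59 = 1

Summary (fraction, with percent):

explained: PC1 0.7288 (72.88%), PC2 0.2712 (27.12%);  cumulative: 0.7288, 1


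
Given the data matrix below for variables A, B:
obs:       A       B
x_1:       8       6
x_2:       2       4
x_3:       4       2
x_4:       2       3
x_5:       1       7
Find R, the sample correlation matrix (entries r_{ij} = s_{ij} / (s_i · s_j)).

Step 1 — column means:
  mean(A) = (8 + 2 + 4 + 2 + 1) / 5 = 17/5 = 3.4
  mean(B) = (6 + 4 + 2 + 3 + 7) / 5 = 22/5 = 4.4

Step 2 — sample variances and covariances s[i,j] = (1/(n-1)) · Σ_k (x_{k,i} - mean_i) · (x_{k,j} - mean_j), with n-1 = 4:
  s[A,A] = ((4.6)·(4.6) + (-1.4)·(-1.4) + (0.6)·(0.6) + (-1.4)·(-1.4) + (-2.4)·(-2.4)) / 4 = 31.2/4 = 7.8
  s[A,B] = ((4.6)·(1.6) + (-1.4)·(-0.4) + (0.6)·(-2.4) + (-1.4)·(-1.4) + (-2.4)·(2.6)) / 4 = 2.2/4 = 0.55
  s[B,B] = ((1.6)·(1.6) + (-0.4)·(-0.4) + (-2.4)·(-2.4) + (-1.4)·(-1.4) + (2.6)·(2.6)) / 4 = 17.2/4 = 4.3
  Sample standard deviations s_i = √(s[i,i]):
  s(A) = √(7.8) = 2.7928
  s(B) = √(4.3) = 2.0736

Step 3 — r_{ij} = s_{ij} / (s_i · s_j):
  r[A,A] = 1 (diagonal).
  r[A,B] = 0.55 / (2.7928 · 2.0736) = 0.55 / 5.7914 = 0.095
  r[B,B] = 1 (diagonal).

R is symmetric with unit diagonal. Assembling:

R = [[1, 0.095],
 [0.095, 1]]


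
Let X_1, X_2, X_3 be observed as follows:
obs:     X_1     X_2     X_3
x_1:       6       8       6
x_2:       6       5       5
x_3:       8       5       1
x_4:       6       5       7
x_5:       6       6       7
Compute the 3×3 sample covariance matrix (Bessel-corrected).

Step 1 — column means:
  mean(X_1) = (6 + 6 + 8 + 6 + 6) / 5 = 32/5 = 6.4
  mean(X_2) = (8 + 5 + 5 + 5 + 6) / 5 = 29/5 = 5.8
  mean(X_3) = (6 + 5 + 1 + 7 + 7) / 5 = 26/5 = 5.2

Step 2 — sample covariance S[i,j] = (1/(n-1)) · Σ_k (x_{k,i} - mean_i) · (x_{k,j} - mean_j), with n-1 = 4.
  S[X_1,X_1] = ((-0.4)·(-0.4) + (-0.4)·(-0.4) + (1.6)·(1.6) + (-0.4)·(-0.4) + (-0.4)·(-0.4)) / 4 = 3.2/4 = 0.8
  S[X_1,X_2] = ((-0.4)·(2.2) + (-0.4)·(-0.8) + (1.6)·(-0.8) + (-0.4)·(-0.8) + (-0.4)·(0.2)) / 4 = -1.6/4 = -0.4
  S[X_1,X_3] = ((-0.4)·(0.8) + (-0.4)·(-0.2) + (1.6)·(-4.2) + (-0.4)·(1.8) + (-0.4)·(1.8)) / 4 = -8.4/4 = -2.1
  S[X_2,X_2] = ((2.2)·(2.2) + (-0.8)·(-0.8) + (-0.8)·(-0.8) + (-0.8)·(-0.8) + (0.2)·(0.2)) / 4 = 6.8/4 = 1.7
  S[X_2,X_3] = ((2.2)·(0.8) + (-0.8)·(-0.2) + (-0.8)·(-4.2) + (-0.8)·(1.8) + (0.2)·(1.8)) / 4 = 4.2/4 = 1.05
  S[X_3,X_3] = ((0.8)·(0.8) + (-0.2)·(-0.2) + (-4.2)·(-4.2) + (1.8)·(1.8) + (1.8)·(1.8)) / 4 = 24.8/4 = 6.2

S is symmetric (S[j,i] = S[i,j]). Assembling:

S = [[0.8, -0.4, -2.1],
 [-0.4, 1.7, 1.05],
 [-2.1, 1.05, 6.2]]


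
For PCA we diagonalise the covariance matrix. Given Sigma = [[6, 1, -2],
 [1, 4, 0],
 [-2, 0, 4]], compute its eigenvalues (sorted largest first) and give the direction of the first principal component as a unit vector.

Step 1 — characteristic polynomial p(λ) = det(λI - Sigma) = λ³ - tr·λ² + c_1·λ - det, where tr = trace, c_1 = sum of the principal 2×2 minors, det = det(Sigma):
  tr = 6 + 4 + 4 = 14,
  c_1 = (6·4 - (1)²) + (6·4 - (-2)²) + (4·4 - (0)²) = 23 + 20 + 16 = 59,
  det = 6·(4·4 - (0)²) - (1)·((1)·4 - (0)·(-2)) + (-2)·((1)·(0) - 4·(-2)) = 6·(16) - (1)·(4) + (-2)·(8) = 76.
  So p(λ) = λ³ - 14λ² + 59λ - 76.
Step 2 — look for an integer root (rational root theorem: any rational root is an integer divisor of 76). Testing λ = 4:
  p(4) = 64 - 224 + 236 - 76 = 0  ✓
  Dividing out (λ - 4): p(λ) = (λ - 4)(λ² - 10λ + 19).
Step 3 — remaining eigenvalues from the quadratic λ² - 10λ + 19 = 0:
  Δ = 10² - 4·19 = 100 - 76 = 24,  λ = (10 ± √24)/2 = (10 ± 4.899)/2 ≈ 7.4495 or 2.5505.
  Sorted: λ_1 = 7.4495,  λ_2 = 4,  λ_3 = 2.5505  (check: sum = 14 = tr ✓).

Step 4 — unit eigenvector for λ_1 ≈ 7.4495: v spans the null space of (Sigma - λ_1 I), whose rows are
  r_1 = (-1.4495, 1, -2),  r_2 = (1, -3.4495, 0),  r_3 = (-2, 0, -3.4495).
  v is orthogonal to every row, so take v ∝ r_1 × r_2 = ((1)·(0) - (-2)·(-3.4495), (-2)·(1) - (-1.4495)·(0), (-1.4495)·(-3.4495) - (1)·(1)) ≈ (-6.899, -2, 4).
  Rescale (multiply by -1 so the first nonzero entry is positive): u = (6.899, 2, -4).
  ||u|| = √((6.899)² + (2)² + (-4)²) = √(67.5959) ≈ 8.2217,  v_1 = u/||u|| ≈ (0.8391, 0.2433, -0.4865) (||v_1|| = 1).

λ_1 = 7.4495,  λ_2 = 4,  λ_3 = 2.5505;  v_1 ≈ (0.8391, 0.2433, -0.4865)
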